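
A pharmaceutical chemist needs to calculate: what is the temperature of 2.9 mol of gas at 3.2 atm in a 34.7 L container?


PV = nRT  (R = 0.08206 L·atm/(mol·K))
T = PV/(nR) = 3.2×34.7/(2.9×0.08206)
= 111.04/0.237974
= 466.61 K

466.61 K


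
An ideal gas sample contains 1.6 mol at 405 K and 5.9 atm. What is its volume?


PV = nRT  (R = 0.08206 L·atm/(mol·K))
V = nRT/P = 1.6×0.08206×405/5.9
= 9.013 L

9.013 L


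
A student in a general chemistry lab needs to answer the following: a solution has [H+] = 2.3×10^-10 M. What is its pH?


pH = -log10([H+]) = -log10(2.3×10^-10)
= 10 - log10(2.3)
= 10 - 0.36
= 9.64

9.64


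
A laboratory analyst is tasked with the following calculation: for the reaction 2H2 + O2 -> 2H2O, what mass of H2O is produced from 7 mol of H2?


Mole ratio H2O:H2 = 2:2
n(H2O) = 7 × 2/2 = 7.000 mol
mass = 7.000 × 18.02 = 126.14 g

126.14 g


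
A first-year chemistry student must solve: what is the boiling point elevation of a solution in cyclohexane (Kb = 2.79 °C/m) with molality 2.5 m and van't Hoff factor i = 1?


ΔTb = Kb × m × i
= 2.79 × 2.5 × 1
= 6.975 °C

6.975 °C


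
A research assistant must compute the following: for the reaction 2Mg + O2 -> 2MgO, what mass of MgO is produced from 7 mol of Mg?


Mole ratio MgO:Mg = 2:2
n(MgO) = 7 × 2/2 = 7.000 mol
mass = 7.000 × 40.31 = 282.17 g

282.17 g


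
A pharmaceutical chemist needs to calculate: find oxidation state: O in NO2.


O is usually -2
Oxidation number: -2

-2


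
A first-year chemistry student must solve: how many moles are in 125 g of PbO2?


M(PbO2) = 239.2 g/mol
n = mass/M = 125/239.2 = 0.5226 mol

0.5226 mol


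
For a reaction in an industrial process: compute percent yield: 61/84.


% yield = actual/theoretical × 100
= 61/84 × 100
= 72.62%

72.62%


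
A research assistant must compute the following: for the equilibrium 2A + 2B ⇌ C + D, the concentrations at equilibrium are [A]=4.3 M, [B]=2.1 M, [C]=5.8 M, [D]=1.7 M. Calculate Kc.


Kc = [C][D]/([A]^2[B]^2)
= (5.8^1 × 1.7^1)/(4.3^2 × 2.1^2)
= 9.86/81.5409
= 0.1209

0.1209


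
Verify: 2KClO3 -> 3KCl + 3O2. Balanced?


Equation: 2KClO3 -> 3KCl + 3O2
Check atoms: Cl: 2≠3, K: 2≠3, O: 6=6
Not balanced

No, not balanced


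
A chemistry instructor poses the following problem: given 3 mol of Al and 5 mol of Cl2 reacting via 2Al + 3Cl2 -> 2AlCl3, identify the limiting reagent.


Mole ratio available / coefficient:
  Al: 3/2 = 1.500
  Cl2: 5/3 = 1.667
Smaller ratio is limiting.

Al


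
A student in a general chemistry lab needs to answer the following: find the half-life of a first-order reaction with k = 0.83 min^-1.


t½ = ln2/k = 0.693147/(0.83 min^-1)
= 0.8351 min

0.8351 min


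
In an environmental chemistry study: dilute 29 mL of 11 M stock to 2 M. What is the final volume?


C1V1 = C2V2
11 × 29 = 2 × V2
V2 = 319/2 = 159.5 mL

159.5 mL


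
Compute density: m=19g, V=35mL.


ρ = mass/volume
= 19/35
= 0.543 g/mL

0.543 g/mL


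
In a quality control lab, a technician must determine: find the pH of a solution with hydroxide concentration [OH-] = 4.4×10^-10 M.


pOH = -log10([OH-]) = -log10(4.4×10^-10)
= 10 - log10(4.4) = 9.36
pH = 14 - pOH = 14 - 9.36 = 4.64

4.64


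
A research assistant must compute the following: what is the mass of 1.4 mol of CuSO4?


M(CuSO4) = 159.62 g/mol
mass = n × M = 1.4 × 159.62 = 223.47 g

223.47 g


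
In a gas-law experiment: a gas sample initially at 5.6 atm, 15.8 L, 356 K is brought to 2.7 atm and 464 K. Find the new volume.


P1V1/T1 = P2V2/T2
V2 = P1V1T2/(T1P2)
= 5.6×15.8×464/(356×2.7)
= 42.712 L

42.712 L


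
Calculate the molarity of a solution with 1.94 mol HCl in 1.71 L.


M = n/V = 1.94/1.71 = 1.135 mol/L

1.135 M


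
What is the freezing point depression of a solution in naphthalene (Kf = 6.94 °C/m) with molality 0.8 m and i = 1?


ΔTf = Kf × m × i
= 6.94 × 0.8 × 1
= 5.552 °C

5.552 °C


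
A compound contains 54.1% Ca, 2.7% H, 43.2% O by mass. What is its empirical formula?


Assume 100 g sample. Moles of each element:
  Ca: 54.1/40.08 = 1.35 mol
  H: 2.7/1.008 = 2.679 mol
  O: 43.2/16.0 = 2.7 mol
Divide by smallest (1.35):
  Ca: 1.35/1.35 = 1.0
  H: 2.679/1.35 = 1.98
  O: 2.7/1.35 = 2.0
Empirical formula: CaO2H2

CaO2H2


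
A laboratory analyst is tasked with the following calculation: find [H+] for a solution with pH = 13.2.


[H+] = 10^(-pH) = 10^(-13.2)
= 6.31×10^-14 M

6.31×10^-14 M


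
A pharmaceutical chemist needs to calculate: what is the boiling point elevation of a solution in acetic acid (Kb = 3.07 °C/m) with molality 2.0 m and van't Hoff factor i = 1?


ΔTb = Kb × m × i
= 3.07 × 2.0 × 1
= 6.14 °C

6.14 °C


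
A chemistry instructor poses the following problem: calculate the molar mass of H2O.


M(H2O) = 2×1.008 + 1×16.0
= 2.02 + 16.0
= 18.02 g/mol

18.02 g/mol


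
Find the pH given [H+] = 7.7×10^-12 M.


pH = -log10([H+]) = -log10(7.7×10^-12)
= 12 - log10(7.7)
= 12 - 0.89
= 11.11

11.11


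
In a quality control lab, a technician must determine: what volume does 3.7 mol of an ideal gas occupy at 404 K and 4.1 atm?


PV = nRT  (R = 0.08206 L·atm/(mol·K))
V = nRT/P = 3.7×0.08206×404/4.1
= 29.918 L

29.918 L


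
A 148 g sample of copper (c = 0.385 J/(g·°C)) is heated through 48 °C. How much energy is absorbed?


q = mcΔT = 148 × 0.385 × 48
= 2735.04 J

2735.04 J


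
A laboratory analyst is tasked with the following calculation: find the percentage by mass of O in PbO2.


M(PbO2) = 1×207.2 + 2×16.0 = 239.20 g/mol
Mass of O = 2 × 16.0 = 32.00 g/mol
% O = 32.00/239.20 × 100 = 13.38%

13.38%


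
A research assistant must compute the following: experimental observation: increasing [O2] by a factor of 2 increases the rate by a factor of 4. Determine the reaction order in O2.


rate ∝ [O2]^n
2^n = 4 → n = 2
Order in O2: 2

2


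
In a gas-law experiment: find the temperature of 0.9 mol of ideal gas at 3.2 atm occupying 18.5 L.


PV = nRT  (R = 0.08206 L·atm/(mol·K))
T = PV/(nR) = 3.2×18.5/(0.9×0.08206)
= 59.20/0.073854
= 801.58 K

801.58 K


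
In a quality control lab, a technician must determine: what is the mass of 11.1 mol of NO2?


M(NO2) = 46.01 g/mol
mass = n × M = 11.1 × 46.01 = 510.71 g

510.71 g


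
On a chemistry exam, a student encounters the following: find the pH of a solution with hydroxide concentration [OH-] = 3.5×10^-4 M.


pOH = -log10([OH-]) = -log10(3.5×10^-4)
= 4 - log10(3.5) = 3.46
pH = 14 - pOH = 14 - 3.46 = 10.54

10.54


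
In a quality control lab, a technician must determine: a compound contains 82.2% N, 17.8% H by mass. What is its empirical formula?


Assume 100 g sample. Moles of each element:
  N: 82.2/14.01 = 5.867 mol
  H: 17.8/1.008 = 17.659 mol
Divide by smallest (5.867):
  N: 5.867/5.867 = 1.0
  H: 17.659/5.867 = 3.01
Empirical formula: NH3

NH3


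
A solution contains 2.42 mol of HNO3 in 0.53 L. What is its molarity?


M = n/V = 2.42/0.53 = 4.566 mol/L

4.566 M


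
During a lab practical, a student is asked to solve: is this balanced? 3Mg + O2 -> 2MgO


Equation: 3Mg + O2 -> 2MgO
Check atoms: Mg: 3≠2, O: 2=2
Not balanced

No, not balanced


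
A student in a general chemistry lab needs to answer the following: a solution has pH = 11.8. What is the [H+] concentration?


[H+] = 10^(-pH) = 10^(-11.8)
= 1.58×10^-12 M

1.58×10^-12 M


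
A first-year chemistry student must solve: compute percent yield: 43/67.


% yield = actual/theoretical × 100
= 43/67 × 100
= 64.18%

64.18%


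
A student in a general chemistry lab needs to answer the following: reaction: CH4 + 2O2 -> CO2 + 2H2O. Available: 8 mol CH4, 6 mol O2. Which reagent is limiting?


Mole ratio available / coefficient:
  CH4: 8/1 = 8.000
  O2: 6/2 = 3.000
Smaller ratio is limiting.

O2


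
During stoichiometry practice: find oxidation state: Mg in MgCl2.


Group 2 metal: +2
Oxidation number: +2

+2


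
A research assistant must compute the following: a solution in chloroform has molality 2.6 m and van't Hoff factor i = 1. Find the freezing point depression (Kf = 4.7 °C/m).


ΔTf = Kf × m × i
= 4.7 × 2.6 × 1
= 12.22 °C

12.22 °C


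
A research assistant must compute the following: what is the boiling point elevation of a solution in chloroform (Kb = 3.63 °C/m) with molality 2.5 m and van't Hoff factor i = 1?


ΔTb = Kb × m × i
= 3.63 × 2.5 × 1
= 9.075 °C

9.075 °C


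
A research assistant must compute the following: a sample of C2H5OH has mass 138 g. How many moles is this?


M(C2H5OH) = 46.07 g/mol
n = mass/M = 138/46.07 = 2.9954 mol

2.9954 mol


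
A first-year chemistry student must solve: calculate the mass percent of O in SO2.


M(SO2) = 1×32.07 + 2×16.0 = 64.07 g/mol
Mass of O = 2 × 16.0 = 32.00 g/mol
% O = 32.00/64.07 × 100 = 49.95%

49.95%


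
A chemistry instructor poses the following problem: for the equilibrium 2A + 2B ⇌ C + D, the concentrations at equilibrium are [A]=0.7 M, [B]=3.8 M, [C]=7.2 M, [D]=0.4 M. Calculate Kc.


Kc = [C][D]/([A]^2[B]^2)
= (7.2^1 × 0.4^1)/(0.7^2 × 3.8^2)
= 2.88/7.0756
= 0.4070

0.4070


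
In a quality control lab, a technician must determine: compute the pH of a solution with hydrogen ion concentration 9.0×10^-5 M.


pH = -log10([H+]) = -log10(9.0×10^-5)
= 5 - log10(9.0)
= 5 - 0.95
= 4.05

4.05


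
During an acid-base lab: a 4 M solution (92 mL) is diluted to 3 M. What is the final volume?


C1V1 = C2V2
4 × 92 = 3 × V2
V2 = 368/3 = 122.67 mL

122.67 mL


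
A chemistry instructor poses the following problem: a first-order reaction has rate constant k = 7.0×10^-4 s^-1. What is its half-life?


t½ = ln2/k = 0.693147/(7.0×10^-4 s^-1)
= 990.2 s

990.2 s


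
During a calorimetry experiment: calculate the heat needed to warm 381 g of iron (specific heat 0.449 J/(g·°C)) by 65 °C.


q = mcΔT = 381 × 0.449 × 65
= 11119.49 J

11119.49 J


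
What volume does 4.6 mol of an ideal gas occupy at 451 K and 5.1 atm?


PV = nRT  (R = 0.08206 L·atm/(mol·K))
V = nRT/P = 4.6×0.08206×451/5.1
= 33.381 L

33.381 L


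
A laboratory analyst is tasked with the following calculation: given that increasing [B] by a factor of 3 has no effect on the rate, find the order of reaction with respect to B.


rate ∝ [B]^n
rate ∝ [B]^0
Order in B: 0

0


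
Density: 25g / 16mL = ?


ρ = mass/volume
= 25/16
= 1.562 g/mL

1.562 g/mL


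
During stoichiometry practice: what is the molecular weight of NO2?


M(NO2) = 1×14.01 + 2×16.0
= 14.01 + 32.0
= 46.01 g/mol

46.01 g/mol


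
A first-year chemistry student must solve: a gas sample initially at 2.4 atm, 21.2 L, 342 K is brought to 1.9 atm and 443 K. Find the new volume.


P1V1/T1 = P2V2/T2
V2 = P1V1T2/(T1P2)
= 2.4×21.2×443/(342×1.9)
= 34.687 L

34.687 L


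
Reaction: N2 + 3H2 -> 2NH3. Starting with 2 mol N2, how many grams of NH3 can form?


Mole ratio NH3:N2 = 2:1
n(NH3) = 2 × 2/1 = 4.000 mol
mass = 4.000 × 17.03 = 68.12 g

68.12 g


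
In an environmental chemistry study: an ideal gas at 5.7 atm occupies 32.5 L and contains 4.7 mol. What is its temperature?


PV = nRT  (R = 0.08206 L·atm/(mol·K))
T = PV/(nR) = 5.7×32.5/(4.7×0.08206)
= 185.25/0.385682
= 480.32 K

480.32 K


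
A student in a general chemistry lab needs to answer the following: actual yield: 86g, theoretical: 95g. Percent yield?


% yield = actual/theoretical × 100
= 86/95 × 100
= 90.53%

90.53%


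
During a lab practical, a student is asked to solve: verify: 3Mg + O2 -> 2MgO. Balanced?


Equation: 3Mg + O2 -> 2MgO
Check atoms: Mg: 3≠2, O: 2=2
Not balanced

No, not balanced


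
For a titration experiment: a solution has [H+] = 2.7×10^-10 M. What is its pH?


pH = -log10([H+]) = -log10(2.7×10^-10)
= 10 - log10(2.7)
= 10 - 0.43
= 9.57

9.57


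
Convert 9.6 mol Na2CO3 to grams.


M(Na2CO3) = 105.99 g/mol
mass = n × M = 9.6 × 105.99 = 1017.50 g

1017.50 g


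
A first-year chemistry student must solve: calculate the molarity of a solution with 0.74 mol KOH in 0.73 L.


M = n/V = 0.74/0.73 = 1.014 mol/L

1.014 M


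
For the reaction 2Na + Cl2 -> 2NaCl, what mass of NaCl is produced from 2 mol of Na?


Mole ratio NaCl:Na = 2:2
n(NaCl) = 2 × 2/2 = 2.000 mol
mass = 2.000 × 58.44 = 116.88 g

116.88 g


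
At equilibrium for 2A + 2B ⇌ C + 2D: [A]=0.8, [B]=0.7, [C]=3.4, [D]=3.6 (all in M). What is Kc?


Kc = [C][D]^2/([A]^2[B]^2)
= (3.4^1 × 3.6^2)/(0.8^2 × 0.7^2)
= 44.064/0.3136
= 140.5

140.5


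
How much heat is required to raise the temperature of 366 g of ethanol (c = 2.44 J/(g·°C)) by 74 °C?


q = mcΔT = 366 × 2.44 × 74
= 66084.96 J

66084.96 J


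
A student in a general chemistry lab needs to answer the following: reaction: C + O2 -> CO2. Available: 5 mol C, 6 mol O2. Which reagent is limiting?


Mole ratio available / coefficient:
  C: 5/1 = 5.000
  O2: 6/1 = 6.000
Smaller ratio is limiting.

C


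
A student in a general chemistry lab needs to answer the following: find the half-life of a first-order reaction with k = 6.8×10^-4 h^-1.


t½ = ln2/k = 0.693147/(6.8×10^-4 h^-1)
= 1019 h

1019 h


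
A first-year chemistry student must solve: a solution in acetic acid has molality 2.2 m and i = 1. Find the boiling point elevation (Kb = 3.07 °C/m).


ΔTb = Kb × m × i
= 3.07 × 2.2 × 1
= 6.754 °C

6.754 °C


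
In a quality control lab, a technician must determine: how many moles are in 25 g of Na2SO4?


M(Na2SO4) = 142.05 g/mol
n = mass/M = 25/142.05 = 0.176 mol

0.176 mol


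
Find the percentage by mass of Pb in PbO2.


M(PbO2) = 1×207.2 + 2×16.0 = 239.20 g/mol
Mass of Pb = 1 × 207.2 = 207.20 g/mol
% Pb = 207.20/239.20 × 100 = 86.62%

86.62%


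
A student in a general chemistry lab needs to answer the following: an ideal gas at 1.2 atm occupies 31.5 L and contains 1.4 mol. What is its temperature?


PV = nRT  (R = 0.08206 L·atm/(mol·K))
T = PV/(nR) = 1.2×31.5/(1.4×0.08206)
= 37.80/0.114884
= 329.03 K

329.03 K


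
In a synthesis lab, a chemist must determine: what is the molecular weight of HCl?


M(HCl) = 1×1.008 + 1×35.45
= 1.01 + 35.45
= 36.46 g/mol

36.46 g/mol


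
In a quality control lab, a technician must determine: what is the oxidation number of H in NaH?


H with a metal (hydride): -1
Oxidation number: -1

-1


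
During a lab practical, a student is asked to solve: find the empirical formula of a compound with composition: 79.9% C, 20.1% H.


Assume 100 g sample. Moles of each element:
  C: 79.9/12.01 = 6.653 mol
  H: 20.1/1.008 = 19.94 mol
Divide by smallest (6.653):
  C: 6.653/6.653 = 1.0
  H: 19.94/6.653 = 3.0
Empirical formula: CH3

CH3


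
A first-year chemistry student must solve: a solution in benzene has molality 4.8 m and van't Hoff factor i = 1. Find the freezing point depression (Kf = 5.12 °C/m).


ΔTf = Kf × m × i
= 5.12 × 4.8 × 1
= 24.576 °C

24.576 °C


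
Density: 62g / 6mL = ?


ρ = mass/volume
= 62/6
= 10.333 g/mL

10.333 g/mL


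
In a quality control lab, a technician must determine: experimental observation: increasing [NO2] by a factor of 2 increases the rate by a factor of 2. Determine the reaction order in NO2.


rate ∝ [NO2]^n
2^n = 2 → n = 1
Order in NO2: 1

1


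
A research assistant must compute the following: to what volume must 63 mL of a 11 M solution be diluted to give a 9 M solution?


C1V1 = C2V2
11 × 63 = 9 × V2
V2 = 693/9 = 77.0 mL

77.0 mL


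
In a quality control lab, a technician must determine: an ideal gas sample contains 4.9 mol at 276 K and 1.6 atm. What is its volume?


PV = nRT  (R = 0.08206 L·atm/(mol·K))
V = nRT/P = 4.9×0.08206×276/1.6
= 69.361 L

69.361 L


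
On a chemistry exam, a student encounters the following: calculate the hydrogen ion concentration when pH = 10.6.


[H+] = 10^(-pH) = 10^(-10.6)
= 2.51×10^-11 M

2.51×10^-11 M


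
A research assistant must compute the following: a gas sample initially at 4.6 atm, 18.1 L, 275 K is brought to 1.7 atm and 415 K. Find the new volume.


P1V1/T1 = P2V2/T2
V2 = P1V1T2/(T1P2)
= 4.6×18.1×415/(275×1.7)
= 73.91 L

73.91 L


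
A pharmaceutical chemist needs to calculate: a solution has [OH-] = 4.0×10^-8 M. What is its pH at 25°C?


pOH = -log10([OH-]) = -log10(4.0×10^-8)
= 8 - log10(4.0) = 7.4
pH = 14 - pOH = 14 - 7.4 = 6.6

6.6


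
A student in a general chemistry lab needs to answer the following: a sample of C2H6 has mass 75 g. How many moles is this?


M(C2H6) = 30.07 g/mol
n = mass/M = 75/30.07 = 2.4942 mol

2.4942 mol


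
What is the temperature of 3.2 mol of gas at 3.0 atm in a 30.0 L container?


PV = nRT  (R = 0.08206 L·atm/(mol·K))
T = PV/(nR) = 3.0×30.0/(3.2×0.08206)
= 90.00/0.262592
= 342.74 K

342.74 K


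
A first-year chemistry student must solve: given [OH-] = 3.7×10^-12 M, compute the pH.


pOH = -log10([OH-]) = -log10(3.7×10^-12)
= 12 - log10(3.7) = 11.43
pH = 14 - pOH = 14 - 11.43 = 2.57

2.57


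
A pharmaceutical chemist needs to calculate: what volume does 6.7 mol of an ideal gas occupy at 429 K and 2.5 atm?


PV = nRT  (R = 0.08206 L·atm/(mol·K))
V = nRT/P = 6.7×0.08206×429/2.5
= 94.346 L

94.346 L


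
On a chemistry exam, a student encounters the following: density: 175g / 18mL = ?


ρ = mass/volume
= 175/18
= 9.722 g/mL

9.722 g/mL


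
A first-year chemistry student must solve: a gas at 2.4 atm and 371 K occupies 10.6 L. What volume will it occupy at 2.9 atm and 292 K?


P1V1/T1 = P2V2/T2
V2 = P1V1T2/(T1P2)
= 2.4×10.6×292/(371×2.9)
= 6.904 L

6.904 L


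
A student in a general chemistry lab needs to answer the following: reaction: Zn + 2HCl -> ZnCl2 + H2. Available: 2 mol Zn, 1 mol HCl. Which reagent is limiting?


Mole ratio available / coefficient:
  Zn: 2/1 = 2.000
  HCl: 1/2 = 0.500
Smaller ratio is limiting.

HCl


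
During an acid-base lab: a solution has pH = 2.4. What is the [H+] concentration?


[H+] = 10^(-pH) = 10^(-2.4)
= 3.98×10^-3 M

3.98×10^-3 M


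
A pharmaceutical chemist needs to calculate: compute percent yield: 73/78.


% yield = actual/theoretical × 100
= 73/78 × 100
= 93.59%

93.59%


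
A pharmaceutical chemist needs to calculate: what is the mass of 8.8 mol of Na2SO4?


M(Na2SO4) = 142.05 g/mol
mass = n × M = 8.8 × 142.05 = 1250.04 g

1250.04 g


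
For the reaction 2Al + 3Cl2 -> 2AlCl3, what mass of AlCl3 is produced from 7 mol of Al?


Mole ratio AlCl3:Al = 2:2
n(AlCl3) = 7 × 2/2 = 7.000 mol
mass = 7.000 × 133.33 = 933.31 g

933.31 g


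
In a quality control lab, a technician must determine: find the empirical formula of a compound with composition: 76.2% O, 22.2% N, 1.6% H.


Assume 100 g sample. Moles of each element:
  O: 76.2/16.0 = 4.763 mol
  N: 22.2/14.01 = 1.585 mol
  H: 1.6/1.008 = 1.587 mol
Divide by smallest (1.585):
  O: 4.763/1.585 = 3.01
  N: 1.585/1.585 = 1.0
  H: 1.587/1.585 = 1.0
Empirical formula: HNO3

HNO3


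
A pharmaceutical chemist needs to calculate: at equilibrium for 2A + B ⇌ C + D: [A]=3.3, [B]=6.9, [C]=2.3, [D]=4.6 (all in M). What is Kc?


Kc = [C][D]/([A]^2[B])
= (2.3^1 × 4.6^1)/(3.3^2 × 6.9^1)
= 10.58/75.141
= 0.1408

0.1408


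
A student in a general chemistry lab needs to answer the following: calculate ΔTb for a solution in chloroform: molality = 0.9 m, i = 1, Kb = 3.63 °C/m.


ΔTb = Kb × m × i
= 3.63 × 0.9 × 1
= 3.267 °C

3.267 °C


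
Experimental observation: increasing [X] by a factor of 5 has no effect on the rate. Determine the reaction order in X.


rate ∝ [X]^n
rate ∝ [X]^0
Order in X: 0

0


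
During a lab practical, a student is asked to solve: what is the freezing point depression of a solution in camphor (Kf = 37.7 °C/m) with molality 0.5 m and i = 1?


ΔTf = Kf × m × i
= 37.7 × 0.5 × 1
= 18.85 °C

18.85 °C


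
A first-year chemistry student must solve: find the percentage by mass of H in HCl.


M(HCl) = 1×1.008 + 1×35.45 = 36.458 g/mol
Mass of H = 1 × 1.008 = 1.008 g/mol
% H = 1.008/36.458 × 100 = 2.76%

2.76%


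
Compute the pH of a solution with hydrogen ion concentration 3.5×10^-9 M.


pH = -log10([H+]) = -log10(3.5×10^-9)
= 9 - log10(3.5)
= 9 - 0.54
= 8.46

8.46


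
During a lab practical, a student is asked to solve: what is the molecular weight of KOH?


M(KOH) = 1×39.1 + 1×16.0 + 1×1.008
= 39.1 + 16.0 + 1.01
= 56.11 g/mol

56.11 g/mol


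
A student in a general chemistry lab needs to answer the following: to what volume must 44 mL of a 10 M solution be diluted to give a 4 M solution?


C1V1 = C2V2
10 × 44 = 4 × V2
V2 = 440/4 = 110.0 mL

110.0 mL


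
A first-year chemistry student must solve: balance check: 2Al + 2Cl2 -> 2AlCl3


Equation: 2Al + 2Cl2 -> 2AlCl3
Check atoms: Al: 2=2, Cl: 4≠6
Not balanced

No, not balanced


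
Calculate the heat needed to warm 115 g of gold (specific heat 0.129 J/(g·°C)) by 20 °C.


q = mcΔT = 115 × 0.129 × 20
= 296.70 J

296.70 J


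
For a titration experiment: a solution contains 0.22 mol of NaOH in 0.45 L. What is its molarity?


M = n/V = 0.22/0.45 = 0.489 mol/L

0.489 M


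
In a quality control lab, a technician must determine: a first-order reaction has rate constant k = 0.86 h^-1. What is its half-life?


t½ = ln2/k = 0.693147/(0.86 h^-1)
= 0.8060 h

0.8060 h


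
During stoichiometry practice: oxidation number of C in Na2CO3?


2(+1) + x + 3(-2) = 0, so x = +4
Oxidation number: +4

+4


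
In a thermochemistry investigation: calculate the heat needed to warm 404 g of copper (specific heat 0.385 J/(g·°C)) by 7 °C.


q = mcΔT = 404 × 0.385 × 7
= 1088.78 J

1088.78 J


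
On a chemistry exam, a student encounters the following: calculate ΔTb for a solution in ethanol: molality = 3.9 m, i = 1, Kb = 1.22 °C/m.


ΔTb = Kb × m × i
= 1.22 × 3.9 × 1
= 4.758 °C

4.758 °C


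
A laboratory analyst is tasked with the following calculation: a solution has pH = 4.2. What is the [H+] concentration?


[H+] = 10^(-pH) = 10^(-4.2)
= 6.31×10^-5 M

6.31×10^-5 M


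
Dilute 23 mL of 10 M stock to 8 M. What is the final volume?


C1V1 = C2V2
10 × 23 = 8 × V2
V2 = 230/8 = 28.75 mL

28.75 mL


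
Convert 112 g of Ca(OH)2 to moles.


M(Ca(OH)2) = 74.1 g/mol
n = mass/M = 112/74.1 = 1.5115 mol

1.5115 mol


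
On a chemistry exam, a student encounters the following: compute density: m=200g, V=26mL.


ρ = mass/volume
= 200/26
= 7.692 g/mL

7.692 g/mL


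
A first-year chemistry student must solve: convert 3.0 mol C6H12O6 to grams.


M(C6H12O6) = 180.16 g/mol
mass = n × M = 3.0 × 180.16 = 540.48 g

540.48 g


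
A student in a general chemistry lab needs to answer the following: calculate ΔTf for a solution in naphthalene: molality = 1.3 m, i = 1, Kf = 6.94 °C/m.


ΔTf = Kf × m × i
= 6.94 × 1.3 × 1
= 9.022 °C

9.022 °C


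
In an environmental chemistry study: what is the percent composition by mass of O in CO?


M(CO) = 1×12.01 + 1×16.0 = 28.01 g/mol
Mass of O = 1 × 16.0 = 16.00 g/mol
% O = 16.00/28.01 × 100 = 57.12%

57.12%


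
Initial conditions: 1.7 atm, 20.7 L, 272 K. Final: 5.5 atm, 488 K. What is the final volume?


P1V1/T1 = P2V2/T2
V2 = P1V1T2/(T1P2)
= 1.7×20.7×488/(272×5.5)
= 11.479 L

11.479 L


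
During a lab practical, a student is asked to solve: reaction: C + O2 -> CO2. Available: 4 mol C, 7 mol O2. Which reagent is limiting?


Mole ratio available / coefficient:
  C: 4/1 = 4.000
  O2: 7/1 = 7.000
Smaller ratio is limiting.

C


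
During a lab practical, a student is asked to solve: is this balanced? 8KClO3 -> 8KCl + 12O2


Equation: 8KClO3 -> 8KCl + 12O2
Check atoms: Cl: 8=8, K: 8=8, O: 24=24
Balanced

Yes, balanced


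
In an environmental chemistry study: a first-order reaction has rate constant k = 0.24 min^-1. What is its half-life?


t½ = ln2/k = 0.693147/(0.24 min^-1)
= 2.888 min

2.888 min


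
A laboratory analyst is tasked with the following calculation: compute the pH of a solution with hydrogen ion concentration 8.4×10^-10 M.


pH = -log10([H+]) = -log10(8.4×10^-10)
= 10 - log10(8.4)
= 10 - 0.92
= 9.08

9.08


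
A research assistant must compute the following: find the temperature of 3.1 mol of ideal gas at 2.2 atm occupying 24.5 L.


PV = nRT  (R = 0.08206 L·atm/(mol·K))
T = PV/(nR) = 2.2×24.5/(3.1×0.08206)
= 53.90/0.254386
= 211.88 K

211.88 K


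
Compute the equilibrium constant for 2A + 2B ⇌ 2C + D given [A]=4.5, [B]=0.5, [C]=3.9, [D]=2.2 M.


Kc = [C]^2[D]/([A]^2[B]^2)
= (3.9^2 × 2.2^1)/(4.5^2 × 0.5^2)
= 33.462/5.0625
= 6.610

6.610


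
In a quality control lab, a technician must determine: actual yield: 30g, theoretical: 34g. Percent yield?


% yield = actual/theoretical × 100
= 30/34 × 100
= 88.24%

88.24%


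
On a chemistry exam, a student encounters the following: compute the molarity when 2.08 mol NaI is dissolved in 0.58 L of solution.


M = n/V = 2.08/0.58 = 3.586 mol/L

3.586 M


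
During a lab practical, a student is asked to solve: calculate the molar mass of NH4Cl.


M(NH4Cl) = 1×14.01 + 4×1.008 + 1×35.45
= 14.01 + 4.03 + 35.45
= 53.49 g/mol

53.49 g/mol


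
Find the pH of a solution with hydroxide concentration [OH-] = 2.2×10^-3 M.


pOH = -log10([OH-]) = -log10(2.2×10^-3)
= 3 - log10(2.2) = 2.66
pH = 14 - pOH = 14 - 2.66 = 11.34

11.34


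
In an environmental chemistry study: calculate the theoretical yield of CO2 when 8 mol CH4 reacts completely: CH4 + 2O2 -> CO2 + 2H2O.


Mole ratio CO2:CH4 = 1:1
n(CO2) = 8 × 1/1 = 8.000 mol
mass = 8.000 × 44.01 = 352.08 g

352.08 g


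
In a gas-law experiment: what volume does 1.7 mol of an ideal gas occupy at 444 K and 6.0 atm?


PV = nRT  (R = 0.08206 L·atm/(mol·K))
V = nRT/P = 1.7×0.08206×444/6.0
= 10.323 L

10.323 L


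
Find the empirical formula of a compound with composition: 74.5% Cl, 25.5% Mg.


Assume 100 g sample. Moles of each element:
  Cl: 74.5/35.45 = 2.102 mol
  Mg: 25.5/24.31 = 1.049 mol
Divide by smallest (1.049):
  Cl: 2.102/1.049 = 2.0
  Mg: 1.049/1.049 = 1.0
Empirical formula: MgCl2

MgCl2


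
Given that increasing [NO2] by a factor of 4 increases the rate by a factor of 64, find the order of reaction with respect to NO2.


rate ∝ [NO2]^n
4^n = 64 → n = 3
Order in NO2: 3

3


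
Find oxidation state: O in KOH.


O is usually -2
Oxidation number: -2

-2


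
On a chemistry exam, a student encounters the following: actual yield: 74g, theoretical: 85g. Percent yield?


% yield = actual/theoretical × 100
= 74/85 × 100
= 87.06%

87.06%


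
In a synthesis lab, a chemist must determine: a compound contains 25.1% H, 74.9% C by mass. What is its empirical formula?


Assume 100 g sample. Moles of each element:
  H: 25.1/1.008 = 24.901 mol
  C: 74.9/12.01 = 6.236 mol
Divide by smallest (6.236):
  H: 24.901/6.236 = 3.99
  C: 6.236/6.236 = 1.0
Empirical formula: CH4

CH4


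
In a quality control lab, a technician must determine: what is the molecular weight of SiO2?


M(SiO2) = 1×28.09 + 2×16.0
= 28.09 + 32.0
= 60.09 g/mol

60.09 g/mol


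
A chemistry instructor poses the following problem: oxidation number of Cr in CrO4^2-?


x + 4(-2) = -2, so x = +6
Oxidation number: +6

+6


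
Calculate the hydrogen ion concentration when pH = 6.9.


[H+] = 10^(-pH) = 10^(-6.9)
= 1.26×10^-7 M

1.26×10^-7 M


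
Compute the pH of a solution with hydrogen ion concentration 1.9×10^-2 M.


pH = -log10([H+]) = -log10(1.9×10^-2)
= 2 - log10(1.9)
= 2 - 0.28
= 1.72

1.72


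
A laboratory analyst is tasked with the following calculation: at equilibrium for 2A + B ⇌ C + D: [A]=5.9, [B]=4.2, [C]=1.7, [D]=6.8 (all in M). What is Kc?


Kc = [C][D]/([A]^2[B])
= (1.7^1 × 6.8^1)/(5.9^2 × 4.2^1)
= 11.56/146.202
= 0.07907

0.07907


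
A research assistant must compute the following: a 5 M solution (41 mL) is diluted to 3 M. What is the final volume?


C1V1 = C2V2
5 × 41 = 3 × V2
V2 = 205/3 = 68.33 mL

68.33 mL


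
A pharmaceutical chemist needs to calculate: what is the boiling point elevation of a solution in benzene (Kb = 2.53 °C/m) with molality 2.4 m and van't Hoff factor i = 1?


ΔTb = Kb × m × i
= 2.53 × 2.4 × 1
= 6.072 °C

6.072 °C


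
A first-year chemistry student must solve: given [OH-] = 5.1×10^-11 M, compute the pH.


pOH = -log10([OH-]) = -log10(5.1×10^-11)
= 11 - log10(5.1) = 10.29
pH = 14 - pOH = 14 - 10.29 = 3.71

3.71


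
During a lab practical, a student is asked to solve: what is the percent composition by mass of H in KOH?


M(KOH) = 1×39.1 + 1×16.0 + 1×1.008 = 56.108 g/mol
Mass of H = 1 × 1.008 = 1.008 g/mol
% H = 1.008/56.108 × 100 = 1.80%

1.80%


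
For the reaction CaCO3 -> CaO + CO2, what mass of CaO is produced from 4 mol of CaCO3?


Mole ratio CaO:CaCO3 = 1:1
n(CaO) = 4 × 1/1 = 4.000 mol
mass = 4.000 × 56.08 = 224.32 g

224.32 g


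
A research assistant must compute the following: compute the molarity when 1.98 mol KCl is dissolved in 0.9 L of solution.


M = n/V = 1.98/0.9 = 2.200 mol/L

2.200 M


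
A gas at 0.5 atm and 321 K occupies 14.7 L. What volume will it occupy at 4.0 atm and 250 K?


P1V1/T1 = P2V2/T2
V2 = P1V1T2/(T1P2)
= 0.5×14.7×250/(321×4.0)
= 1.431 L

1.431 L


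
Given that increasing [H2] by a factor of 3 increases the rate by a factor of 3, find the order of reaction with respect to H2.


rate ∝ [H2]^n
3^n = 3 → n = 1
Order in H2: 1

1


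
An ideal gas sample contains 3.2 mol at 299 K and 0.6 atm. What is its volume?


PV = nRT  (R = 0.08206 L·atm/(mol·K))
V = nRT/P = 3.2×0.08206×299/0.6
= 130.858 L

130.858 L


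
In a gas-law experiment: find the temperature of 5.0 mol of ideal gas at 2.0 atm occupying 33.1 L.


PV = nRT  (R = 0.08206 L·atm/(mol·K))
T = PV/(nR) = 2.0×33.1/(5.0×0.08206)
= 66.20/0.410300
= 161.35 K

161.35 K


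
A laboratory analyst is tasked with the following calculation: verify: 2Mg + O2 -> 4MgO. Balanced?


Equation: 2Mg + O2 -> 4MgO
Check atoms: Mg: 2≠4, O: 2≠4
Not balanced

No, not balanced


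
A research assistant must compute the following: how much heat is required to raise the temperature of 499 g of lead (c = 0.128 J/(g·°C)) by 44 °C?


q = mcΔT = 499 × 0.128 × 44
= 2810.37 J

2810.37 J


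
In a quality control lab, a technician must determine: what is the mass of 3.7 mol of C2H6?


M(C2H6) = 30.07 g/mol
mass = n × M = 3.7 × 30.07 = 111.26 g

111.26 g


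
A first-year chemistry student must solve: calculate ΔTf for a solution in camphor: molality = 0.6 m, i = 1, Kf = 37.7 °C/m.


ΔTf = Kf × m × i
= 37.7 × 0.6 × 1
= 22.62 °C

22.62 °C


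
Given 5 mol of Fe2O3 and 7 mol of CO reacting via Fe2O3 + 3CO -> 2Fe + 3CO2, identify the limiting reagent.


Mole ratio available / coefficient:
  Fe2O3: 5/1 = 5.000
  CO: 7/3 = 2.333
Smaller ratio is limiting.

CO


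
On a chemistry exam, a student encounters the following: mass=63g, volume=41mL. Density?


ρ = mass/volume
= 63/41
= 1.537 g/mL

1.537 g/mL


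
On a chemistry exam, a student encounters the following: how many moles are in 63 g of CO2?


M(CO2) = 44.01 g/mol
n = mass/M = 63/44.01 = 1.4315 mol

1.4315 mol


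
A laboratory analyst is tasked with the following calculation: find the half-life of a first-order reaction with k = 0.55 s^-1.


t½ = ln2/k = 0.693147/(0.55 s^-1)
= 1.260 s

1.260 s


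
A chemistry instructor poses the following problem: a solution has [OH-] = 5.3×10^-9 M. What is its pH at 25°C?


pOH = -log10([OH-]) = -log10(5.3×10^-9)
= 9 - log10(5.3) = 8.28
pH = 14 - pOH = 14 - 8.28 = 5.72

5.72


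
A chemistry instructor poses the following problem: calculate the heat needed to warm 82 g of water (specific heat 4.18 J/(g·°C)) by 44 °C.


q = mcΔT = 82 × 4.18 × 44
= 15081.44 J

15081.44 J


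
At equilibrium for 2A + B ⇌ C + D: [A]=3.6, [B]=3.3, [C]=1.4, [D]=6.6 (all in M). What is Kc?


Kc = [C][D]/([A]^2[B])
= (1.4^1 × 6.6^1)/(3.6^2 × 3.3^1)
= 9.24/42.768
= 0.2160

0.2160


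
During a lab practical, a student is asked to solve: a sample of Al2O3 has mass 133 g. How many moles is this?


M(Al2O3) = 101.96 g/mol
n = mass/M = 133/101.96 = 1.3044 mol

1.3044 mol


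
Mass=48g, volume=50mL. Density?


ρ = mass/volume
= 48/50
= 0.96 g/mL

0.96 g/mL


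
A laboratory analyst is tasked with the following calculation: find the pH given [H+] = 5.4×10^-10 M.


pH = -log10([H+]) = -log10(5.4×10^-10)
= 10 - log10(5.4)
= 10 - 0.73
= 9.27

9.27


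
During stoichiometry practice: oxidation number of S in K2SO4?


2(+1) + x + 4(-2) = 0, so x = +6
Oxidation number: +6

+6


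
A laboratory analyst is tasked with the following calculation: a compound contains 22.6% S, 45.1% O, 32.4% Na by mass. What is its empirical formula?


Assume 100 g sample. Moles of each element:
  S: 22.6/32.07 = 0.705 mol
  O: 45.1/16.0 = 2.819 mol
  Na: 32.4/22.99 = 1.409 mol
Divide by smallest (0.705):
  S: 0.705/0.705 = 1.0
  O: 2.819/0.705 = 4.0
  Na: 1.409/0.705 = 2.0
Empirical formula: Na2SO4

Na2SO4


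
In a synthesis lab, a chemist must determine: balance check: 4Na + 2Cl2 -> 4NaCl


Equation: 4Na + 2Cl2 -> 4NaCl
Check atoms: Cl: 4=4, Na: 4=4
Balanced

Yes, balanced


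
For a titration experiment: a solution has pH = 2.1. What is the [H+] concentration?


[H+] = 10^(-pH) = 10^(-2.1)
= 7.94×10^-3 M

7.94×10^-3 M


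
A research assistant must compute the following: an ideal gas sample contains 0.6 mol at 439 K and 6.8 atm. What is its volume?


PV = nRT  (R = 0.08206 L·atm/(mol·K))
V = nRT/P = 0.6×0.08206×439/6.8
= 3.179 L

3.179 L


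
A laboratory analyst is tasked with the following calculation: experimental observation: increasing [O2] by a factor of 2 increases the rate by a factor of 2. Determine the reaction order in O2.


rate ∝ [O2]^n
2^n = 2 → n = 1
Order in O2: 1

1


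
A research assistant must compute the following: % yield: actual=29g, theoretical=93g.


% yield = actual/theoretical × 100
= 29/93 × 100
= 31.18%

31.18%


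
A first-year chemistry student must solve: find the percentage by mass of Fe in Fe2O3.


M(Fe2O3) = 2×55.85 + 3×16.0 = 159.70 g/mol
Mass of Fe = 2 × 55.85 = 111.70 g/mol
% Fe = 111.70/159.70 × 100 = 69.94%

69.94%


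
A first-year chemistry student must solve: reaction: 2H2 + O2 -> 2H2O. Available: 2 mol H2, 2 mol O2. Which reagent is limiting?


Mole ratio available / coefficient:
  H2: 2/2 = 1.000
  O2: 2/1 = 2.000
Smaller ratio is limiting.

H2


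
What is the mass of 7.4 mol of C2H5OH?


M(C2H5OH) = 46.07 g/mol
mass = n × M = 7.4 × 46.07 = 340.92 g

340.92 g


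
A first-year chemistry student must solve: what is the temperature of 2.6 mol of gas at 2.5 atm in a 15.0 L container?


PV = nRT  (R = 0.08206 L·atm/(mol·K))
T = PV/(nR) = 2.5×15.0/(2.6×0.08206)
= 37.50/0.213356
= 175.76 K

175.76 K


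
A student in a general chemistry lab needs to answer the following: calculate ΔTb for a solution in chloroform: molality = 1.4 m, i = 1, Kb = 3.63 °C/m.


ΔTb = Kb × m × i
= 3.63 × 1.4 × 1
= 5.082 °C

5.082 °C


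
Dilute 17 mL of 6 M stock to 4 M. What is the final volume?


C1V1 = C2V2
6 × 17 = 4 × V2
V2 = 102/4 = 25.5 mL

25.5 mL


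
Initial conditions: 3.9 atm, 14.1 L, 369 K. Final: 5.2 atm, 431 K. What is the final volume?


P1V1/T1 = P2V2/T2
V2 = P1V1T2/(T1P2)
= 3.9×14.1×431/(369×5.2)
= 12.352 L

12.352 L


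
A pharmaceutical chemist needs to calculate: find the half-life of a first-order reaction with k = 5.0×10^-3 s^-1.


t½ = ln2/k = 0.693147/(5.0×10^-3 s^-1)
= 138.6 s

138.6 s


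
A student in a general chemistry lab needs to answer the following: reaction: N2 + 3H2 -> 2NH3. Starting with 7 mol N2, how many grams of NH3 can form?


Mole ratio NH3:N2 = 2:1
n(NH3) = 7 × 2/1 = 14.000 mol
mass = 14.000 × 17.03 = 238.42 g

238.42 g


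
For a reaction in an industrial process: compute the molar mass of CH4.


M(CH4) = 1×12.01 + 4×1.008
= 12.01 + 4.03
= 16.04 g/mol

16.04 g/mol


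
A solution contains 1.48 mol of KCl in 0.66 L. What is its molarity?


M = n/V = 1.48/0.66 = 2.242 mol/L

2.242 M


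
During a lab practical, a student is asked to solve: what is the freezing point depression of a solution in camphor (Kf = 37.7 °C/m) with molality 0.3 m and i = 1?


ΔTf = Kf × m × i
= 37.7 × 0.3 × 1
= 11.31 °C

11.31 °C


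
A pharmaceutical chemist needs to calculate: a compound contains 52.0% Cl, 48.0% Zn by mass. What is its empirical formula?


Assume 100 g sample. Moles of each element:
  Cl: 52.0/35.45 = 1.467 mol
  Zn: 48.0/65.38 = 0.734 mol
Divide by smallest (0.734):
  Cl: 1.467/0.734 = 2.0
  Zn: 0.734/0.734 = 1.0
Empirical formula: ZnCl2

ZnCl2


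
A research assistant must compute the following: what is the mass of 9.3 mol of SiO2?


M(SiO2) = 60.09 g/mol
mass = n × M = 9.3 × 60.09 = 558.84 g

558.84 g


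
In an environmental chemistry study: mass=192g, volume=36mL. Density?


ρ = mass/volume
= 192/36
= 5.333 g/mL

5.333 g/mL


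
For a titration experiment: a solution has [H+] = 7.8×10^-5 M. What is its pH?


pH = -log10([H+]) = -log10(7.8×10^-5)
= 5 - log10(7.8)
= 5 - 0.89
= 4.11

4.11


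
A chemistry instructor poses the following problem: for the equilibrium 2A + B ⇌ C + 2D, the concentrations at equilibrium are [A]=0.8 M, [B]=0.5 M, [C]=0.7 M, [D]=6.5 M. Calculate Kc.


Kc = [C][D]^2/([A]^2[B])
= (0.7^1 × 6.5^2)/(0.8^2 × 0.5^1)
= 29.575/0.32
= 92.42

92.42


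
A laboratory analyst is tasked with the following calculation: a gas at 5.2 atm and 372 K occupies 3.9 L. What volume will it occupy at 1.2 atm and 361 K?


P1V1/T1 = P2V2/T2
V2 = P1V1T2/(T1P2)
= 5.2×3.9×361/(372×1.2)
= 16.4 L

16.4 L


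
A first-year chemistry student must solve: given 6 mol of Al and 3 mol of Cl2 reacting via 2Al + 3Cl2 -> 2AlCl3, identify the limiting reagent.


Mole ratio available / coefficient:
  Al: 6/2 = 3.000
  Cl2: 3/3 = 1.000
Smaller ratio is limiting.

Cl2


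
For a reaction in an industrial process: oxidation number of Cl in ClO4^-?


x + 4(-2) = -1, so x = +7
Oxidation number: +7

+7


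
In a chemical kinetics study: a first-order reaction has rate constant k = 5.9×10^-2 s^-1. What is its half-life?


t½ = ln2/k = 0.693147/(5.9×10^-2 s^-1)
= 11.75 s

11.75 s


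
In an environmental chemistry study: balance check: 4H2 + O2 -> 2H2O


Equation: 4H2 + O2 -> 2H2O
Check atoms: H: 8≠4, O: 2=2
Not balanced

No, not balanced


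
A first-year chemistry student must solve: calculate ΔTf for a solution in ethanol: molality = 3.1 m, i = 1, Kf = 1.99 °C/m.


ΔTf = Kf × m × i
= 1.99 × 3.1 × 1
= 6.169 °C

6.169 °C


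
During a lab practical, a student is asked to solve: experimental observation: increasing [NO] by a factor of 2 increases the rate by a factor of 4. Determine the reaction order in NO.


rate ∝ [NO]^n
2^n = 4 → n = 2
Order in NO: 2

2


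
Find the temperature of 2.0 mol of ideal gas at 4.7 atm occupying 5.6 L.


PV = nRT  (R = 0.08206 L·atm/(mol·K))
T = PV/(nR) = 4.7×5.6/(2.0×0.08206)
= 26.32/0.164120
= 160.37 K

160.37 K


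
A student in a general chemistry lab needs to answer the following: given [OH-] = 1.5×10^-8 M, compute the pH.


pOH = -log10([OH-]) = -log10(1.5×10^-8)
= 8 - log10(1.5) = 7.82
pH = 14 - pOH = 14 - 7.82 = 6.18

6.18
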